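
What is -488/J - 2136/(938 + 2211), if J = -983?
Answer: -562976/3095467 ≈ -0.18187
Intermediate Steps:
-488/J - 2136/(938 + 2211) = -488/(-983) - 2136/(938 + 2211) = -488*(-1/983) - 2136/3149 = 488/983 - 2136*1/3149 = 488/983 - 2136/3149 = -562976/3095467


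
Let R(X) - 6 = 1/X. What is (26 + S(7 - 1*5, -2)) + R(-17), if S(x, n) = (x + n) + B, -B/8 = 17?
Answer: -1769/17 ≈ -104.06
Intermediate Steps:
B = -136 (B = -8*17 = -136)
R(X) = 6 + 1/X
S(x, n) = -136 + n + x (S(x, n) = (x + n) - 136 = (n + x) - 136 = -136 + n + x)
(26 + S(7 - 1*5, -2)) + R(-17) = (26 + (-136 - 2 + (7 - 1*5))) + (6 + 1/(-17)) = (26 + (-136 - 2 + (7 - 5))) + (6 - 1/17) = (26 + (-136 - 2 + 2)) + 101/17 = (26 - 136) + 101/17 = -110 + 101/17 = -1769/17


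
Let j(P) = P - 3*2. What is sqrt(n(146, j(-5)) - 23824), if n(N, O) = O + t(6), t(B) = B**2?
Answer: I*sqrt(23799) ≈ 154.27*I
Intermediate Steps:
j(P) = -6 + P (j(P) = P - 6 = -6 + P)
n(N, O) = 36 + O (n(N, O) = O + 6**2 = O + 36 = 36 + O)
sqrt(n(146, j(-5)) - 23824) = sqrt((36 + (-6 - 5)) - 23824) = sqrt((36 - 11) - 23824) = sqrt(25 - 23824) = sqrt(-23799) = I*sqrt(23799)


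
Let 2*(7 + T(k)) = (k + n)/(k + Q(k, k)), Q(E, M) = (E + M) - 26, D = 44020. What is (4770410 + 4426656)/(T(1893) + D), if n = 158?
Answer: 103982028196/497613029 ≈ 208.96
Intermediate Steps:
Q(E, M) = -26 + E + M
T(k) = -7 + (158 + k)/(2*(-26 + 3*k)) (T(k) = -7 + ((k + 158)/(k + (-26 + k + k)))/2 = -7 + ((158 + k)/(k + (-26 + 2*k)))/2 = -7 + ((158 + k)/(-26 + 3*k))/2 = -7 + (158 + k)/(2*(-26 + 3*k)))
(4770410 + 4426656)/(T(1893) + D) = (4770410 + 4426656)/((522 - 41*1893)/(2*(-26 + 3*1893)) + 44020) = 9197066/((522 - 77613)/(2*(-26 + 5679)) + 44020) = 9197066/((½)*(-77091)/5653 + 44020) = 9197066/((½)*(1/5653)*(-77091) + 44020) = 9197066/(-77091/11306 + 44020) = 9197066/(497613029/11306) = 9197066*(11306/497613029) = 103982028196/497613029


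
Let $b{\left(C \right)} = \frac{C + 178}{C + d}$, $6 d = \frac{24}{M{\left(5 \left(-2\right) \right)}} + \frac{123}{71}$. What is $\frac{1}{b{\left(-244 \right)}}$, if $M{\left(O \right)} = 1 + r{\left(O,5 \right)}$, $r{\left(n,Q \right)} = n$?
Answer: $\frac{312031}{84348} \approx 3.6993$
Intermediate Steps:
$M{\left(O \right)} = 1 + O$
$d = - \frac{199}{1278}$ ($d = \frac{\frac{24}{1 + 5 \left(-2\right)} + \frac{123}{71}}{6} = \frac{\frac{24}{1 - 10} + 123 \cdot \frac{1}{71}}{6} = \frac{\frac{24}{-9} + \frac{123}{71}}{6} = \frac{24 \left(- \frac{1}{9}\right) + \frac{123}{71}}{6} = \frac{- \frac{8}{3} + \frac{123}{71}}{6} = \frac{1}{6} \left(- \frac{199}{213}\right) = - \frac{199}{1278} \approx -0.15571$)
$b{\left(C \right)} = \frac{178 + C}{- \frac{199}{1278} + C}$ ($b{\left(C \right)} = \frac{C + 178}{C - \frac{199}{1278}} = \frac{178 + C}{- \frac{199}{1278} + C}$)
$\frac{1}{b{\left(-244 \right)}} = \frac{1}{1278 \frac{1}{-199 + 1278 \left(-244\right)} \left(178 - 244\right)} = \frac{1}{1278 \frac{1}{-199 - 311832} \left(-66\right)} = \frac{1}{1278 \frac{1}{-312031} \left(-66\right)} = \frac{1}{1278 \left(- \frac{1}{312031}\right) \left(-66\right)} = \frac{1}{\frac{84348}{312031}} = \frac{312031}{84348}$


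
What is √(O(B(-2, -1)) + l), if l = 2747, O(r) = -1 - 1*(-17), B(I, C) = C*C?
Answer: 3*√307 ≈ 52.564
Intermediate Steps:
B(I, C) = C²
O(r) = 16 (O(r) = -1 + 17 = 16)
√(O(B(-2, -1)) + l) = √(16 + 2747) = √2763 = 3*√307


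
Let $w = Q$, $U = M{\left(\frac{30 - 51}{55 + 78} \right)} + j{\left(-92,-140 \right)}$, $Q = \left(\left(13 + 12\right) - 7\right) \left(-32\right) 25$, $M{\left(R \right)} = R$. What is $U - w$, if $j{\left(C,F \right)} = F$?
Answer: $\frac{270937}{19} \approx 14260.0$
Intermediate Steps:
$Q = -14400$ ($Q = \left(25 - 7\right) \left(-32\right) 25 = 18 \left(-32\right) 25 = \left(-576\right) 25 = -14400$)
$U = - \frac{2663}{19}$ ($U = \frac{30 - 51}{55 + 78} - 140 = - \frac{21}{133} - 140 = \left(-21\right) \frac{1}{133} - 140 = - \frac{3}{19} - 140 = - \frac{2663}{19} \approx -140.16$)
$w = -14400$
$U - w = - \frac{2663}{19} - -14400 = - \frac{2663}{19} + 14400 = \frac{270937}{19}$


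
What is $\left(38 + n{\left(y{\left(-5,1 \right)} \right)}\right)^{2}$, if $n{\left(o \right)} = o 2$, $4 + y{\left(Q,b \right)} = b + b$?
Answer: $1156$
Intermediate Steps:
$y{\left(Q,b \right)} = -4 + 2 b$ ($y{\left(Q,b \right)} = -4 + \left(b + b\right) = -4 + 2 b$)
$n{\left(o \right)} = 2 o$
$\left(38 + n{\left(y{\left(-5,1 \right)} \right)}\right)^{2} = \left(38 + 2 \left(-4 + 2 \cdot 1\right)\right)^{2} = \left(38 + 2 \left(-4 + 2\right)\right)^{2} = \left(38 + 2 \left(-2\right)\right)^{2} = \left(38 - 4\right)^{2} = 34^{2} = 1156$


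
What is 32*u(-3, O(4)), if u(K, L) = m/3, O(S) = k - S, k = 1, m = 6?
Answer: 64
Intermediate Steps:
O(S) = 1 - S
u(K, L) = 2 (u(K, L) = 6/3 = 6*(⅓) = 2)
32*u(-3, O(4)) = 32*2 = 64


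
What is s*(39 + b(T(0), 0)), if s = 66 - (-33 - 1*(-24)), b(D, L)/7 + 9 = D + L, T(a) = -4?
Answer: -3900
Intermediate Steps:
b(D, L) = -63 + 7*D + 7*L (b(D, L) = -63 + 7*(D + L) = -63 + (7*D + 7*L) = -63 + 7*D + 7*L)
s = 75 (s = 66 - (-33 + 24) = 66 - 1*(-9) = 66 + 9 = 75)
s*(39 + b(T(0), 0)) = 75*(39 + (-63 + 7*(-4) + 7*0)) = 75*(39 + (-63 - 28 + 0)) = 75*(39 - 91) = 75*(-52) = -3900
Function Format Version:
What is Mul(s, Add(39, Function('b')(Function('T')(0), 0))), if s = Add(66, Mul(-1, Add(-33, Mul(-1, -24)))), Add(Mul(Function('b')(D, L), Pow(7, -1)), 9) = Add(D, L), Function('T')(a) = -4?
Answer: -3900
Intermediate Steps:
Function('b')(D, L) = Add(-63, Mul(7, D), Mul(7, L)) (Function('b')(D, L) = Add(-63, Mul(7, Add(D, L))) = Add(-63, Add(Mul(7, D), Mul(7, L))) = Add(-63, Mul(7, D), Mul(7, L)))
s = 75 (s = Add(66, Mul(-1, Add(-33, 24))) = Add(66, Mul(-1, -9)) = Add(66, 9) = 75)
Mul(s, Add(39, Function('b')(Function('T')(0), 0))) = Mul(75, Add(39, Add(-63, Mul(7, -4), Mul(7, 0)))) = Mul(75, Add(39, Add(-63, -28, 0))) = Mul(75, Add(39, -91)) = Mul(75, -52) = -3900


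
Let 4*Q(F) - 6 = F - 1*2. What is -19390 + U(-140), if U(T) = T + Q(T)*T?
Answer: -14770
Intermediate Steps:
Q(F) = 1 + F/4 (Q(F) = 3/2 + (F - 1*2)/4 = 3/2 + (F - 2)/4 = 3/2 + (-2 + F)/4 = 3/2 + (-½ + F/4) = 1 + F/4)
U(T) = T + T*(1 + T/4) (U(T) = T + (1 + T/4)*T = T + T*(1 + T/4))
-19390 + U(-140) = -19390 + (¼)*(-140)*(8 - 140) = -19390 + (¼)*(-140)*(-132) = -19390 + 4620 = -14770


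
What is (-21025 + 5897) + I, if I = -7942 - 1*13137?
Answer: -36207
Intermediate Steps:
I = -21079 (I = -7942 - 13137 = -21079)
(-21025 + 5897) + I = (-21025 + 5897) - 21079 = -15128 - 21079 = -36207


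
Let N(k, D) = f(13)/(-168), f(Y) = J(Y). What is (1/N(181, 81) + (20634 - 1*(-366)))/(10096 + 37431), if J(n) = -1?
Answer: 21168/47527 ≈ 0.44539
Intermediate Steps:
f(Y) = -1
N(k, D) = 1/168 (N(k, D) = -1/(-168) = -1*(-1/168) = 1/168)
(1/N(181, 81) + (20634 - 1*(-366)))/(10096 + 37431) = (1/(1/168) + (20634 - 1*(-366)))/(10096 + 37431) = (168 + (20634 + 366))/47527 = (168 + 21000)*(1/47527) = 21168*(1/47527) = 21168/47527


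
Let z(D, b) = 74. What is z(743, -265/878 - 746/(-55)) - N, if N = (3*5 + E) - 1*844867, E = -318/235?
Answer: 198557928/235 ≈ 8.4493e+5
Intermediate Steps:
E = -318/235 (E = -318*1/235 = -318/235 ≈ -1.3532)
N = -198540538/235 (N = (3*5 - 318/235) - 1*844867 = (15 - 318/235) - 844867 = 3207/235 - 844867 = -198540538/235 ≈ -8.4485e+5)
z(743, -265/878 - 746/(-55)) - N = 74 - 1*(-198540538/235) = 74 + 198540538/235 = 198557928/235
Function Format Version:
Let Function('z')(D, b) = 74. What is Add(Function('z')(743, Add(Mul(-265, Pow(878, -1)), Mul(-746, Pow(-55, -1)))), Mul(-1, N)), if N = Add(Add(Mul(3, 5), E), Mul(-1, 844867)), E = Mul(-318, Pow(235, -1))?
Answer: Rational(198557928, 235) ≈ 8.4493e+5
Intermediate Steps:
E = Rational(-318, 235) (E = Mul(-318, Rational(1, 235)) = Rational(-318, 235) ≈ -1.3532)
N = Rational(-198540538, 235) (N = Add(Add(Mul(3, 5), Rational(-318, 235)), Mul(-1, 844867)) = Add(Add(15, Rational(-318, 235)), -844867) = Add(Rational(3207, 235), -844867) = Rational(-198540538, 235) ≈ -8.4485e+5)
Add(Function('z')(743, Add(Mul(-265, Pow(878, -1)), Mul(-746, Pow(-55, -1)))), Mul(-1, N)) = Add(74, Mul(-1, Rational(-198540538, 235))) = Add(74, Rational(198540538, 235)) = Rational(198557928, 235)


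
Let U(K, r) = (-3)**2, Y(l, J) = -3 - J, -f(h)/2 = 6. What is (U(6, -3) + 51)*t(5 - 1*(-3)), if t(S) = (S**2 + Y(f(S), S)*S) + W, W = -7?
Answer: -1860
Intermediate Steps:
f(h) = -12 (f(h) = -2*6 = -12)
U(K, r) = 9
t(S) = -7 + S**2 + S*(-3 - S) (t(S) = (S**2 + (-3 - S)*S) - 7 = (S**2 + S*(-3 - S)) - 7 = -7 + S**2 + S*(-3 - S))
(U(6, -3) + 51)*t(5 - 1*(-3)) = (9 + 51)*(-7 - 3*(5 - 1*(-3))) = 60*(-7 - 3*(5 + 3)) = 60*(-7 - 3*8) = 60*(-7 - 24) = 60*(-31) = -1860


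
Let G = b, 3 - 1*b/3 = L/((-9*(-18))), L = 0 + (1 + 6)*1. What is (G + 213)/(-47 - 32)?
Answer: -11981/4266 ≈ -2.8085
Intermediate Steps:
L = 7 (L = 0 + 7*1 = 0 + 7 = 7)
b = 479/54 (b = 9 - 21/((-9*(-18))) = 9 - 21/162 = 9 - 3*7/162 = 9 - 7/54 = 479/54 ≈ 8.8704)
G = 479/54 ≈ 8.8704
(G + 213)/(-47 - 32) = (479/54 + 213)/(-47 - 32) = (11981/54)/(-79) = (11981/54)*(-1/79) = -11981/4266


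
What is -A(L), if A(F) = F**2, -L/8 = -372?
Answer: -8856576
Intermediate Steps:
L = 2976 (L = -8*(-372) = 2976)
-A(L) = -1*2976**2 = -1*8856576 = -8856576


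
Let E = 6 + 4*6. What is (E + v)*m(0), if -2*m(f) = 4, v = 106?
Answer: -272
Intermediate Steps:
m(f) = -2 (m(f) = -1/2*4 = -2)
E = 30 (E = 6 + 24 = 30)
(E + v)*m(0) = (30 + 106)*(-2) = 136*(-2) = -272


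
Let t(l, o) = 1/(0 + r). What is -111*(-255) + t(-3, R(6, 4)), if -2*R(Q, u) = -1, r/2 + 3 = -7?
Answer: 566099/20 ≈ 28305.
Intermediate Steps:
r = -20 (r = -6 + 2*(-7) = -6 - 14 = -20)
R(Q, u) = 1/2 (R(Q, u) = -1/2*(-1) = 1/2)
t(l, o) = -1/20 (t(l, o) = 1/(0 - 20) = 1/(-20) = -1/20)
-111*(-255) + t(-3, R(6, 4)) = -111*(-255) - 1/20 = 28305 - 1/20 = 566099/20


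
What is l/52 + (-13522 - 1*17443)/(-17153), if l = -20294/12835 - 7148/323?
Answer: 8631832583/6397554410 ≈ 1.3492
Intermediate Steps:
l = -5782326/243865 (l = -20294*1/12835 - 7148*1/323 = -20294/12835 - 7148/323 = -5782326/243865 ≈ -23.711)
l/52 + (-13522 - 1*17443)/(-17153) = -5782326/243865/52 + (-13522 - 1*17443)/(-17153) = -5782326/243865*1/52 + (-13522 - 17443)*(-1/17153) = -2891163/6340490 - 30965*(-1/17153) = -2891163/6340490 + 30965/17153 = 8631832583/6397554410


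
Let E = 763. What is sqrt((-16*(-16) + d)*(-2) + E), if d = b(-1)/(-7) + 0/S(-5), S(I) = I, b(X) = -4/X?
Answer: sqrt(12355)/7 ≈ 15.879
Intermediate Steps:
d = -4/7 (d = -4/(-1)/(-7) + 0/(-5) = -4*(-1)*(-1/7) + 0*(-1/5) = 4*(-1/7) + 0 = -4/7 + 0 = -4/7 ≈ -0.57143)
sqrt((-16*(-16) + d)*(-2) + E) = sqrt((-16*(-16) - 4/7)*(-2) + 763) = sqrt((256 - 4/7)*(-2) + 763) = sqrt((1788/7)*(-2) + 763) = sqrt(-3576/7 + 763) = sqrt(1765/7) = sqrt(12355)/7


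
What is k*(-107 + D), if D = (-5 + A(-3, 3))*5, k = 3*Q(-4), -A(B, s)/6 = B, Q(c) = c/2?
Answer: 252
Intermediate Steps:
Q(c) = c/2 (Q(c) = c*(½) = c/2)
A(B, s) = -6*B
k = -6 (k = 3*((½)*(-4)) = 3*(-2) = -6)
D = 65 (D = (-5 - 6*(-3))*5 = (-5 + 18)*5 = 13*5 = 65)
k*(-107 + D) = -6*(-107 + 65) = -6*(-42) = 252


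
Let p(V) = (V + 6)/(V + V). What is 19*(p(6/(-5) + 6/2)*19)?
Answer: 4693/6 ≈ 782.17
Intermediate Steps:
p(V) = (6 + V)/(2*V) (p(V) = (6 + V)/((2*V)) = (6 + V)*(1/(2*V)) = (6 + V)/(2*V))
19*(p(6/(-5) + 6/2)*19) = 19*(((6 + (6/(-5) + 6/2))/(2*(6/(-5) + 6/2)))*19) = 19*(((6 + (6*(-1/5) + 6*(1/2)))/(2*(6*(-1/5) + 6*(1/2))))*19) = 19*(((6 + (-6/5 + 3))/(2*(-6/5 + 3)))*19) = 19*(((6 + 9/5)/(2*(9/5)))*19) = 19*(((1/2)*(5/9)*(39/5))*19) = 19*((13/6)*19) = 19*(247/6) = 4693/6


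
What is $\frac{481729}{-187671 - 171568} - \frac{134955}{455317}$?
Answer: $- \frac{267820502338}{163567623763} \approx -1.6374$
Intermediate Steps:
$\frac{481729}{-187671 - 171568} - \frac{134955}{455317} = \frac{481729}{-359239} - \frac{134955}{455317} = 481729 \left(- \frac{1}{359239}\right) - \frac{134955}{455317} = - \frac{481729}{359239} - \frac{134955}{455317} = - \frac{267820502338}{163567623763}$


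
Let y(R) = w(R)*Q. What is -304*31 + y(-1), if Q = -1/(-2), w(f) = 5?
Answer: -18843/2 ≈ -9421.5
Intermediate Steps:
Q = ½ (Q = -1*(-½) = ½ ≈ 0.50000)
y(R) = 5/2 (y(R) = 5*(½) = 5/2)
-304*31 + y(-1) = -304*31 + 5/2 = -9424 + 5/2 = -18843/2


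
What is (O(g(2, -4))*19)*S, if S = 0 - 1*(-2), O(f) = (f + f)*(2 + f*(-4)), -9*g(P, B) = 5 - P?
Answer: -760/9 ≈ -84.444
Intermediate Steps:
g(P, B) = -5/9 + P/9 (g(P, B) = -(5 - P)/9 = -5/9 + P/9)
O(f) = 2*f*(2 - 4*f) (O(f) = (2*f)*(2 - 4*f) = 2*f*(2 - 4*f))
S = 2 (S = 0 + 2 = 2)
(O(g(2, -4))*19)*S = ((4*(-5/9 + (⅑)*2)*(1 - 2*(-5/9 + (⅑)*2)))*19)*2 = ((4*(-5/9 + 2/9)*(1 - 2*(-5/9 + 2/9)))*19)*2 = ((4*(-⅓)*(1 - 2*(-⅓)))*19)*2 = ((4*(-⅓)*(1 + ⅔))*19)*2 = ((4*(-⅓)*(5/3))*19)*2 = -20/9*19*2 = -380/9*2 = -760/9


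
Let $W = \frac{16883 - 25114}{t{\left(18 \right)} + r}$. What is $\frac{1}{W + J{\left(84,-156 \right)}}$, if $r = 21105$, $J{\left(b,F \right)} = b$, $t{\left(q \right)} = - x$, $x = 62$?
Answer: $\frac{21043}{1759381} \approx 0.01196$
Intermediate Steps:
$t{\left(q \right)} = -62$ ($t{\left(q \right)} = \left(-1\right) 62 = -62$)
$W = - \frac{8231}{21043}$ ($W = \frac{16883 - 25114}{-62 + 21105} = - \frac{8231}{21043} \approx -0.39115$)
$\frac{1}{W + J{\left(84,-156 \right)}} = \frac{1}{- \frac{8231}{21043} + 84} = \frac{1}{\frac{1759381}{21043}} = \frac{21043}{1759381}$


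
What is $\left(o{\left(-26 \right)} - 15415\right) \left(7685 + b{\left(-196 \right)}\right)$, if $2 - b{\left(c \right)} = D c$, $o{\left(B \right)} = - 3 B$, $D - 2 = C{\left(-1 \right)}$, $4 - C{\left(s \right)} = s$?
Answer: $-138937883$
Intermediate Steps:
$C{\left(s \right)} = 4 - s$
$D = 7$ ($D = 2 + \left(4 - -1\right) = 2 + \left(4 + 1\right) = 2 + 5 = 7$)
$b{\left(c \right)} = 2 - 7 c$
$\left(o{\left(-26 \right)} - 15415\right) \left(7685 + b{\left(-196 \right)}\right) = \left(\left(-3\right) \left(-26\right) - 15415\right) \left(7685 + \left(2 - -1372\right)\right) = \left(78 - 15415\right) \left(7685 + \left(2 + 1372\right)\right) = - 15337 \left(7685 + 1374\right) = \left(-15337\right) 9059 = -138937883$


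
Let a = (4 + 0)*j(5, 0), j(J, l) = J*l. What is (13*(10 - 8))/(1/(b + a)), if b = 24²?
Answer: 14976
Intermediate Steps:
b = 576
a = 0 (a = (4 + 0)*(5*0) = 4*0 = 0)
(13*(10 - 8))/(1/(b + a)) = (13*(10 - 8))/(1/(576 + 0)) = (13*2)/(1/576) = 26/(1/576) = 26*576 = 14976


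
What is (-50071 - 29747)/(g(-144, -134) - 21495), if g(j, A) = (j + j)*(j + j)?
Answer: -26606/20483 ≈ -1.2989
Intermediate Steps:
g(j, A) = 4*j² (g(j, A) = (2*j)*(2*j) = 4*j²)
(-50071 - 29747)/(g(-144, -134) - 21495) = (-50071 - 29747)/(4*(-144)² - 21495) = -79818/(4*20736 - 21495) = -79818/(82944 - 21495) = -79818/61449 = -79818*1/61449 = -26606/20483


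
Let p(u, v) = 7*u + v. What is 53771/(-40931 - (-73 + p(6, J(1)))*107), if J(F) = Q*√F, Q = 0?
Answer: -53771/37614 ≈ -1.4295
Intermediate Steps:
J(F) = 0 (J(F) = 0*√F = 0)
p(u, v) = v + 7*u
53771/(-40931 - (-73 + p(6, J(1)))*107) = 53771/(-40931 - (-73 + (0 + 7*6))*107) = 53771/(-40931 - (-73 + (0 + 42))*107) = 53771/(-40931 - (-73 + 42)*107) = 53771/(-40931 - (-31)*107) = 53771/(-40931 - 1*(-3317)) = 53771/(-40931 + 3317) = 53771/(-37614) = 53771*(-1/37614) = -53771/37614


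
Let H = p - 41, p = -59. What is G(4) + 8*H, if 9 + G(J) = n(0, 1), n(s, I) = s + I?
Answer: -808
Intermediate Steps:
n(s, I) = I + s
G(J) = -8 (G(J) = -9 + (1 + 0) = -9 + 1 = -8)
H = -100 (H = -59 - 41 = -100)
G(4) + 8*H = -8 + 8*(-100) = -8 - 800 = -808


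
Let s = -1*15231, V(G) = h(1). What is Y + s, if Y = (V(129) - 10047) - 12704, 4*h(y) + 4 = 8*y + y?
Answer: -151923/4 ≈ -37981.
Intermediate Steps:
h(y) = -1 + 9*y/4 (h(y) = -1 + (8*y + y)/4 = -1 + (9*y)/4 = -1 + 9*y/4)
V(G) = 5/4 (V(G) = -1 + (9/4)*1 = -1 + 9/4 = 5/4)
s = -15231
Y = -90999/4 (Y = (5/4 - 10047) - 12704 = -40183/4 - 12704 = -90999/4 ≈ -22750.)
Y + s = -90999/4 - 15231 = -151923/4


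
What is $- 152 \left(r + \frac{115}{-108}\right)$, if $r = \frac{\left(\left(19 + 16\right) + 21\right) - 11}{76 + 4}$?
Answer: $\frac{4123}{54} \approx 76.352$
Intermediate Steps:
$r = \frac{9}{16}$ ($r = \frac{\left(35 + 21\right) - 11}{80} = \left(56 - 11\right) \frac{1}{80} = 45 \cdot \frac{1}{80} = \frac{9}{16} \approx 0.5625$)
$- 152 \left(r + \frac{115}{-108}\right) = - 152 \left(\frac{9}{16} + \frac{115}{-108}\right) = - 152 \left(\frac{9}{16} + 115 \left(- \frac{1}{108}\right)\right) = - 152 \left(\frac{9}{16} - \frac{115}{108}\right) = \left(-152\right) \left(- \frac{217}{432}\right) = \frac{4123}{54}$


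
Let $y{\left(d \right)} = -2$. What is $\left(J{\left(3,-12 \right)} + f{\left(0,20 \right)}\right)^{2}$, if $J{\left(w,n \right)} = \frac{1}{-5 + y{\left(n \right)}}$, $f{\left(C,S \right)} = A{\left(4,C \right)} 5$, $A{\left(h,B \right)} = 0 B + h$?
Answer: $\frac{19321}{49} \approx 394.31$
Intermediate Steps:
$A{\left(h,B \right)} = h$ ($A{\left(h,B \right)} = 0 + h = h$)
$f{\left(C,S \right)} = 20$ ($f{\left(C,S \right)} = 4 \cdot 5 = 20$)
$J{\left(w,n \right)} = - \frac{1}{7}$ ($J{\left(w,n \right)} = \frac{1}{-5 - 2} = \frac{1}{-7} = - \frac{1}{7}$)
$\left(J{\left(3,-12 \right)} + f{\left(0,20 \right)}\right)^{2} = \left(- \frac{1}{7} + 20\right)^{2} = \left(\frac{139}{7}\right)^{2} = \frac{19321}{49}$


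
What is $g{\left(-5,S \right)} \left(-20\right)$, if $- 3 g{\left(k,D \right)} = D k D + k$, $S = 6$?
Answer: $- \frac{3700}{3} \approx -1233.3$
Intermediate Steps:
$g{\left(k,D \right)} = - \frac{k}{3} - \frac{k D^{2}}{3}$ ($g{\left(k,D \right)} = - \frac{D k D + k}{3} = - \frac{k D^{2} + k}{3} = - \frac{k + k D^{2}}{3} = - \frac{k}{3} - \frac{k D^{2}}{3}$)
$g{\left(-5,S \right)} \left(-20\right) = \left(- \frac{1}{3}\right) \left(-5\right) \left(1 + 6^{2}\right) \left(-20\right) = \left(- \frac{1}{3}\right) \left(-5\right) \left(1 + 36\right) \left(-20\right) = \left(- \frac{1}{3}\right) \left(-5\right) 37 \left(-20\right) = \frac{185}{3} \left(-20\right) = - \frac{3700}{3}$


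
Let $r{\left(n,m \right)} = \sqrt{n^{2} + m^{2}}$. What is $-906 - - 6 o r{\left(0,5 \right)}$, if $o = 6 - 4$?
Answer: $-846$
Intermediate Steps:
$o = 2$
$r{\left(n,m \right)} = \sqrt{m^{2} + n^{2}}$
$-906 - - 6 o r{\left(0,5 \right)} = -906 - \left(-6\right) 2 \sqrt{5^{2} + 0^{2}} = -906 - - 12 \sqrt{25 + 0} = -906 - - 12 \sqrt{25} = -906 - \left(-12\right) 5 = -906 - -60 = -906 + 60 = -846$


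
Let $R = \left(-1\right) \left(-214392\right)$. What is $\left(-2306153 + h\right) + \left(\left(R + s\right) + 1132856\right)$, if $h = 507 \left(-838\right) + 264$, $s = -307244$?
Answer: $-1690751$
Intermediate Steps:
$R = 214392$
$h = -424602$ ($h = -424866 + 264 = -424602$)
$\left(-2306153 + h\right) + \left(\left(R + s\right) + 1132856\right) = \left(-2306153 - 424602\right) + \left(\left(214392 - 307244\right) + 1132856\right) = -2730755 + \left(-92852 + 1132856\right) = -2730755 + 1040004 = -1690751$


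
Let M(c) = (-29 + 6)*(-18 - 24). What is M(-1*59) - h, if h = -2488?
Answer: 3454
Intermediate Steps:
M(c) = 966 (M(c) = -23*(-42) = 966)
M(-1*59) - h = 966 - 1*(-2488) = 966 + 2488 = 3454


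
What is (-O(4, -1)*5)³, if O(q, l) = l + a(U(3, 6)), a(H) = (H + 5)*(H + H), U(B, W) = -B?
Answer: 274625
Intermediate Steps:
a(H) = 2*H*(5 + H) (a(H) = (5 + H)*(2*H) = 2*H*(5 + H))
O(q, l) = -12 + l (O(q, l) = l + 2*(-1*3)*(5 - 1*3) = l + 2*(-3)*(5 - 3) = l + 2*(-3)*2 = l - 12 = -12 + l)
(-O(4, -1)*5)³ = (-(-12 - 1)*5)³ = (-1*(-13)*5)³ = (13*5)³ = 65³ = 274625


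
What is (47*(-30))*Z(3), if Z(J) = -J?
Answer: 4230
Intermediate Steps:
(47*(-30))*Z(3) = (47*(-30))*(-1*3) = -1410*(-3) = 4230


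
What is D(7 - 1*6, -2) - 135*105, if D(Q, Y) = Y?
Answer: -14177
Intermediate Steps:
D(7 - 1*6, -2) - 135*105 = -2 - 135*105 = -2 - 14175 = -14177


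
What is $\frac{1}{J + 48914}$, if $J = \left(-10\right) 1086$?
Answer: $\frac{1}{38054} \approx 2.6278 \cdot 10^{-5}$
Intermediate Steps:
$J = -10860$
$\frac{1}{J + 48914} = \frac{1}{-10860 + 48914} = \frac{1}{38054}$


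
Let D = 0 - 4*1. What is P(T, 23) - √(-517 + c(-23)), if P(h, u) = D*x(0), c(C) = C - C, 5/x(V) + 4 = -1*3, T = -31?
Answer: 20/7 - I*√517 ≈ 2.8571 - 22.738*I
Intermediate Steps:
x(V) = -5/7 (x(V) = 5/(-4 - 1*3) = 5/(-4 - 3) = 5/(-7) = 5*(-⅐) = -5/7)
D = -4 (D = 0 - 4 = -4)
c(C) = 0
P(h, u) = 20/7 (P(h, u) = -4*(-5/7) = 20/7)
P(T, 23) - √(-517 + c(-23)) = 20/7 - √(-517 + 0) = 20/7 - √(-517) = 20/7 - I*√517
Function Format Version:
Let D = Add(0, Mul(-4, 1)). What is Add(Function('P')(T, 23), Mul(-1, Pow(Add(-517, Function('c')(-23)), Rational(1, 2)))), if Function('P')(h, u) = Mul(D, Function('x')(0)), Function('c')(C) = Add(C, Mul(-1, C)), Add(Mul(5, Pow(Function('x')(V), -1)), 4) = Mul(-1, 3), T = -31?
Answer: Add(Rational(20, 7), Mul(-1, I, Pow(517, Rational(1, 2)))) ≈ Add(2.8571, Mul(-22.738, I))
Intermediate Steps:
Function('x')(V) = Rational(-5, 7) (Function('x')(V) = Mul(5, Pow(Add(-4, Mul(-1, 3)), -1)) = Mul(5, Pow(Add(-4, -3), -1)) = Mul(5, Pow(-7, -1)) = Mul(5, Rational(-1, 7)) = Rational(-5, 7))
D = -4 (D = Add(0, -4) = -4)
Function('c')(C) = 0
Function('P')(h, u) = Rational(20, 7) (Function('P')(h, u) = Mul(-4, Rational(-5, 7)) = Rational(20, 7))
Add(Function('P')(T, 23), Mul(-1, Pow(Add(-517, Function('c')(-23)), Rational(1, 2)))) = Add(Rational(20, 7), Mul(-1, Pow(Add(-517, 0), Rational(1, 2)))) = Add(Rational(20, 7), Mul(-1, Pow(-517, Rational(1, 2)))) = Add(Rational(20, 7), Mul(-1, Mul(I, Pow(517, Rational(1, 2))))) = Add(Rational(20, 7), Mul(-1, I, Pow(517, Rational(1, 2))))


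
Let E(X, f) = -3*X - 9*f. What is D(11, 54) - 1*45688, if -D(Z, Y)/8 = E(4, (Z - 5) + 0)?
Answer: -45160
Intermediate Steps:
E(X, f) = -9*f - 3*X
D(Z, Y) = -264 + 72*Z (D(Z, Y) = -8*(-9*((Z - 5) + 0) - 3*4) = -8*(-9*((-5 + Z) + 0) - 12) = -8*(-9*(-5 + Z) - 12) = -8*((45 - 9*Z) - 12) = -8*(33 - 9*Z) = -264 + 72*Z)
D(11, 54) - 1*45688 = (-264 + 72*11) - 1*45688 = (-264 + 792) - 45688 = 528 - 45688 = -45160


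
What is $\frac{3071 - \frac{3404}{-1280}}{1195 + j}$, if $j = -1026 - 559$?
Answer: $- \frac{327857}{41600} \approx -7.8812$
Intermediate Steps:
$j = -1585$ ($j = -1026 - 559 = -1585$)
$\frac{3071 - \frac{3404}{-1280}}{1195 + j} = \frac{3071 - \frac{3404}{-1280}}{1195 - 1585} = \frac{3071 - - \frac{851}{320}}{-390} = \left(3071 + \frac{851}{320}\right) \left(- \frac{1}{390}\right) = \frac{983571}{320} \left(- \frac{1}{390}\right) = - \frac{327857}{41600}$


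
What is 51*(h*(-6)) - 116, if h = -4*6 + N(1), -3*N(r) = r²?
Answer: 7330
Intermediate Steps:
N(r) = -r²/3
h = -73/3 (h = -4*6 - ⅓*1² = -24 - ⅓*1 = -24 - ⅓ = -73/3 ≈ -24.333)
51*(h*(-6)) - 116 = 51*(-73/3*(-6)) - 116 = 51*146 - 116 = 7446 - 116 = 7330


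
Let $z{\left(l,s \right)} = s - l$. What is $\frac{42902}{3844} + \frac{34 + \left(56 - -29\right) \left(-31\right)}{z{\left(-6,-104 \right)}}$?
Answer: $\frac{1775330}{47089} \approx 37.702$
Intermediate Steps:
$\frac{42902}{3844} + \frac{34 + \left(56 - -29\right) \left(-31\right)}{z{\left(-6,-104 \right)}} = \frac{42902}{3844} + \frac{34 + \left(56 - -29\right) \left(-31\right)}{-104 - -6} = 42902 \cdot \frac{1}{3844} + \frac{34 + \left(56 + 29\right) \left(-31\right)}{-104 + 6} = \frac{21451}{1922} + \frac{34 + 85 \left(-31\right)}{-98} = \frac{21451}{1922} + \left(34 - 2635\right) \left(- \frac{1}{98}\right) = \frac{21451}{1922} - - \frac{2601}{98} = \frac{21451}{1922} + \frac{2601}{98} = \frac{1775330}{47089}$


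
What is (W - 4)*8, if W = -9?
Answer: -104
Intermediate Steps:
(W - 4)*8 = (-9 - 4)*8 = -13*8 = -104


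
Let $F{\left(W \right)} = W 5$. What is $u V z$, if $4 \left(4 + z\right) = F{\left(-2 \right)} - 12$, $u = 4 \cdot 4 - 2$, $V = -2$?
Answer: $266$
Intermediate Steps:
$F{\left(W \right)} = 5 W$
$u = 14$ ($u = 16 - 2 = 14$)
$z = - \frac{19}{2}$ ($z = -4 + \frac{5 \left(-2\right) - 12}{4} = -4 + \frac{-10 - 12}{4} = -4 + \frac{1}{4} \left(-22\right) = -4 - \frac{11}{2} = - \frac{19}{2} \approx -9.5$)
$u V z = 14 \left(-2\right) \left(- \frac{19}{2}\right) = \left(-28\right) \left(- \frac{19}{2}\right) = 266$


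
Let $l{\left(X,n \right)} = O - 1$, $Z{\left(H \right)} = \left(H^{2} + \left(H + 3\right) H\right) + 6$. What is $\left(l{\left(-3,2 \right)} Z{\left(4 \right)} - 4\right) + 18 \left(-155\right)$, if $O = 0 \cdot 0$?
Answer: $-2844$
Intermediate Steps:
$O = 0$
$Z{\left(H \right)} = 6 + H^{2} + H \left(3 + H\right)$ ($Z{\left(H \right)} = \left(H^{2} + \left(3 + H\right) H\right) + 6 = \left(H^{2} + H \left(3 + H\right)\right) + 6 = 6 + H^{2} + H \left(3 + H\right)$)
$l{\left(X,n \right)} = -1$ ($l{\left(X,n \right)} = 0 - 1 = -1$)
$\left(l{\left(-3,2 \right)} Z{\left(4 \right)} - 4\right) + 18 \left(-155\right) = \left(- (6 + 2 \cdot 4^{2} + 3 \cdot 4) - 4\right) + 18 \left(-155\right) = \left(- (6 + 2 \cdot 16 + 12) - 4\right) - 2790 = \left(- (6 + 32 + 12) - 4\right) - 2790 = \left(\left(-1\right) 50 - 4\right) - 2790 = \left(-50 - 4\right) - 2790 = -54 - 2790 = -2844$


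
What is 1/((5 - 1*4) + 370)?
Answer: 1/371 ≈ 0.0026954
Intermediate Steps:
1/((5 - 1*4) + 370) = 1/((5 - 4) + 370) = 1/(1 + 370) = 1/371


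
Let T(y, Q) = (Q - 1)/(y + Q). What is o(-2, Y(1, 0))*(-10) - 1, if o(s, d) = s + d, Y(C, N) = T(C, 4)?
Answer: 13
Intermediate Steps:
T(y, Q) = (-1 + Q)/(Q + y)
Y(C, N) = 3/(4 + C) (Y(C, N) = (-1 + 4)/(4 + C) = 3/(4 + C))
o(s, d) = d + s
o(-2, Y(1, 0))*(-10) - 1 = (3/(4 + 1) - 2)*(-10) - 1 = (3/5 - 2)*(-10) - 1 = (3*(⅕) - 2)*(-10) - 1 = (⅗ - 2)*(-10) - 1 = -7/5*(-10) - 1 = 14 - 1 = 13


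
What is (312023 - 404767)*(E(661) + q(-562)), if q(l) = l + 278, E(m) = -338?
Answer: 57686768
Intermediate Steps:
q(l) = 278 + l
(312023 - 404767)*(E(661) + q(-562)) = (312023 - 404767)*(-338 + (278 - 562)) = -92744*(-338 - 284) = -92744*(-622) = 57686768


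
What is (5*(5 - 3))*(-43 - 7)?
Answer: -500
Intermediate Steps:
(5*(5 - 3))*(-43 - 7) = (5*2)*(-50) = 10*(-50) = -500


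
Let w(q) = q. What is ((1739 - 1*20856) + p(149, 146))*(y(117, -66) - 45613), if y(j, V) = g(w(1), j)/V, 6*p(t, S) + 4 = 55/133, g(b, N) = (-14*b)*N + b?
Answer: 805300013879/924 ≈ 8.7154e+8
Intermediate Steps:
g(b, N) = b - 14*N*b (g(b, N) = -14*N*b + b = b - 14*N*b)
p(t, S) = -159/266 (p(t, S) = -2/3 + (55/133)/6 = -2/3 + (55*(1/133))/6 = -2/3 + (1/6)*(55/133) = -2/3 + 55/798 = -159/266)
y(j, V) = (1 - 14*j)/V (y(j, V) = (1*(1 - 14*j))/V = (1 - 14*j)/V)
((1739 - 1*20856) + p(149, 146))*(y(117, -66) - 45613) = ((1739 - 1*20856) - 159/266)*((1 - 14*117)/(-66) - 45613) = ((1739 - 20856) - 159/266)*(-(1 - 1638)/66 - 45613) = (-19117 - 159/266)*(-1/66*(-1637) - 45613) = -5085281*(1637/66 - 45613)/266 = -5085281/266*(-3008821/66) = 805300013879/924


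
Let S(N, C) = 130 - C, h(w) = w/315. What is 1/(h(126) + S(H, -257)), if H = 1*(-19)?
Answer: 5/1937 ≈ 0.0025813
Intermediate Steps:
h(w) = w/315 (h(w) = w*(1/315) = w/315)
H = -19
1/(h(126) + S(H, -257)) = 1/((1/315)*126 + (130 - 1*(-257))) = 1/(2/5 + (130 + 257)) = 1/(2/5 + 387) = 1/(1937/5) = 5/1937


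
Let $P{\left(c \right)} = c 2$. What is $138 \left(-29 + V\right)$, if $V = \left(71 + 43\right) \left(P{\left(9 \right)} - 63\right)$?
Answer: $-711942$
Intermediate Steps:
$P{\left(c \right)} = 2 c$
$V = -5130$ ($V = \left(71 + 43\right) \left(2 \cdot 9 - 63\right) = 114 \left(18 - 63\right) = 114 \left(-45\right) = -5130$)
$138 \left(-29 + V\right) = 138 \left(-29 - 5130\right) = 138 \left(-5159\right) = -711942$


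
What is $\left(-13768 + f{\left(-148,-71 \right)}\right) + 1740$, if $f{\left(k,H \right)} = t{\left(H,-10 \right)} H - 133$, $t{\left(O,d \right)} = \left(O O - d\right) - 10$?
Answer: $-370072$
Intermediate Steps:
$t{\left(O,d \right)} = -10 + O^{2} - d$ ($t{\left(O,d \right)} = \left(O^{2} - d\right) - 10 = -10 + O^{2} - d$)
$f{\left(k,H \right)} = -133 + H^{3}$ ($f{\left(k,H \right)} = \left(-10 + H^{2} - -10\right) H - 133 = \left(-10 + H^{2} + 10\right) H - 133 = H^{2} H - 133 = H^{3} - 133 = -133 + H^{3}$)
$\left(-13768 + f{\left(-148,-71 \right)}\right) + 1740 = \left(-13768 + \left(-133 + \left(-71\right)^{3}\right)\right) + 1740 = \left(-13768 - 358044\right) + 1740 = -371812 + 1740 = -370072$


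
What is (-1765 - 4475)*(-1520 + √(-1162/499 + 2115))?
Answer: 9484800 - 6240*√526057277/499 ≈ 9.1980e+6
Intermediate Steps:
(-1765 - 4475)*(-1520 + √(-1162/499 + 2115)) = -6240*(-1520 + √(-1162*1/499 + 2115)) = -6240*(-1520 + √(-1162/499 + 2115)) = -6240*(-1520 + √(1054223/499)) = -6240*(-1520 + √526057277/499) = 9484800 - 6240*√526057277/499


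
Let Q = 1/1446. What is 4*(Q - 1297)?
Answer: -3750922/723 ≈ -5188.0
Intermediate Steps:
Q = 1/1446 ≈ 0.00069156
4*(Q - 1297) = 4*(1/1446 - 1297) = 4*(-1875461/1446) = -3750922/723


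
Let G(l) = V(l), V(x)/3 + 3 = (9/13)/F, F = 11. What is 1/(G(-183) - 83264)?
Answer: -143/11908012 ≈ -1.2009e-5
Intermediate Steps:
V(x) = -1260/143 (V(x) = -9 + 3*((9/13)/11) = -9 + 3*((9*(1/13))*(1/11)) = -9 + 3*((9/13)*(1/11)) = -9 + 3*(9/143) = -9 + 27/143 = -1260/143)
G(l) = -1260/143
1/(G(-183) - 83264) = 1/(-1260/143 - 83264) = 1/(-11908012/143) = -143/11908012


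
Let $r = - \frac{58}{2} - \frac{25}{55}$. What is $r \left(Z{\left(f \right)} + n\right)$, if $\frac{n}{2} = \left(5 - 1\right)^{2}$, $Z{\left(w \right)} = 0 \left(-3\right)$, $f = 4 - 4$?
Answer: $- \frac{10368}{11} \approx -942.54$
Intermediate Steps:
$f = 0$ ($f = 4 - 4 = 0$)
$Z{\left(w \right)} = 0$
$r = - \frac{324}{11}$ ($r = \left(-58\right) \frac{1}{2} - \frac{5}{11} = -29 - \frac{5}{11} = - \frac{324}{11} \approx -29.455$)
$n = 32$ ($n = 2 \left(5 - 1\right)^{2} = 2 \cdot 4^{2} = 2 \cdot 16 = 32$)
$r \left(Z{\left(f \right)} + n\right) = - \frac{324 \left(0 + 32\right)}{11} = \left(- \frac{324}{11}\right) 32 = - \frac{10368}{11}$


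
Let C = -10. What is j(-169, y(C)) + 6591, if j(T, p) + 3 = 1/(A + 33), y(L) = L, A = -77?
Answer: 289871/44 ≈ 6588.0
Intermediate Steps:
j(T, p) = -133/44 (j(T, p) = -3 + 1/(-77 + 33) = -3 + 1/(-44) = -3 - 1/44 = -133/44)
j(-169, y(C)) + 6591 = -133/44 + 6591 = 289871/44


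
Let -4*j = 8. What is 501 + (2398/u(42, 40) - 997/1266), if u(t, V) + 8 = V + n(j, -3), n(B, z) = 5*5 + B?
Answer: 3442333/6330 ≈ 543.81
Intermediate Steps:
j = -2 (j = -1/4*8 = -2)
n(B, z) = 25 + B
u(t, V) = 15 + V (u(t, V) = -8 + (V + (25 - 2)) = -8 + (V + 23) = -8 + (23 + V) = 15 + V)
501 + (2398/u(42, 40) - 997/1266) = 501 + (2398/(15 + 40) - 997/1266) = 501 + (2398/55 - 997*1/1266) = 501 + (2398*(1/55) - 997/1266) = 501 + (218/5 - 997/1266) = 501 + 271003/6330 = 3442333/6330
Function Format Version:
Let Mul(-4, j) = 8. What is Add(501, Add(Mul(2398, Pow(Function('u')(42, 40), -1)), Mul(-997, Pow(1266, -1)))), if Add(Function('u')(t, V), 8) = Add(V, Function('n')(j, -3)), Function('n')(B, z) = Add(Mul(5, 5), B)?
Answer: Rational(3442333, 6330) ≈ 543.81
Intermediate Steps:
j = -2 (j = Mul(Rational(-1, 4), 8) = -2)
Function('n')(B, z) = Add(25, B)
Function('u')(t, V) = Add(15, V) (Function('u')(t, V) = Add(-8, Add(V, Add(25, -2))) = Add(-8, Add(V, 23)) = Add(-8, Add(23, V)) = Add(15, V))
Add(501, Add(Mul(2398, Pow(Function('u')(42, 40), -1)), Mul(-997, Pow(1266, -1)))) = Add(501, Add(Mul(2398, Pow(Add(15, 40), -1)), Mul(-997, Pow(1266, -1)))) = Add(501, Add(Mul(2398, Pow(55, -1)), Mul(-997, Rational(1, 1266)))) = Add(501, Add(Mul(2398, Rational(1, 55)), Rational(-997, 1266))) = Add(501, Add(Rational(218, 5), Rational(-997, 1266))) = Add(501, Rational(271003, 6330)) = Rational(3442333, 6330)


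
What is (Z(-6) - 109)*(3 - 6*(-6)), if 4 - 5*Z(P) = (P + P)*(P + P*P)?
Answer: -7059/5 ≈ -1411.8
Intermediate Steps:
Z(P) = ⅘ - 2*P*(P + P²)/5 (Z(P) = ⅘ - (P + P)*(P + P*P)/5 = ⅘ - 2*P*(P + P²)/5)
(Z(-6) - 109)*(3 - 6*(-6)) = ((⅘ - ⅖*(-6)² - ⅖*(-6)³) - 109)*(3 - 6*(-6)) = ((⅘ - ⅖*36 - ⅖*(-216)) - 109)*(3 + 36) = ((⅘ - 72/5 + 432/5) - 109)*39 = (364/5 - 109)*39 = -181/5*39 = -7059/5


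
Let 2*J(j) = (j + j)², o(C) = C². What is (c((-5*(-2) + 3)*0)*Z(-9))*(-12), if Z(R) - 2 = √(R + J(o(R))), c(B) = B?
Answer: 0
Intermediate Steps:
J(j) = 2*j² (J(j) = (j + j)²/2 = (2*j)²/2 = (4*j²)/2 = 2*j²)
Z(R) = 2 + √(R + 2*R⁴) (Z(R) = 2 + √(R + 2*(R²)²) = 2 + √(R + 2*R⁴))
(c((-5*(-2) + 3)*0)*Z(-9))*(-12) = (((-5*(-2) + 3)*0)*(2 + √(-9 + 2*(-9)⁴)))*(-12) = (((10 + 3)*0)*(2 + √(-9 + 2*6561)))*(-12) = ((13*0)*(2 + √(-9 + 13122)))*(-12) = (0*(2 + √13113))*(-12) = (0*(2 + 3*√1457))*(-12) = 0*(-12) = 0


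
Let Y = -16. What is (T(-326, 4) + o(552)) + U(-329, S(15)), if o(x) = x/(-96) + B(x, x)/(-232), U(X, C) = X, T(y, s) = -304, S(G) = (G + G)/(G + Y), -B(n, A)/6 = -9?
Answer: -37061/58 ≈ -638.98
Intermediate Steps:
B(n, A) = 54 (B(n, A) = -6*(-9) = 54)
S(G) = 2*G/(-16 + G) (S(G) = (G + G)/(G - 16) = (2*G)/(-16 + G) = 2*G/(-16 + G))
o(x) = -27/116 - x/96 (o(x) = x/(-96) + 54/(-232) = x*(-1/96) + 54*(-1/232) = -x/96 - 27/116 = -27/116 - x/96)
(T(-326, 4) + o(552)) + U(-329, S(15)) = (-304 + (-27/116 - 1/96*552)) - 329 = (-304 + (-27/116 - 23/4)) - 329 = (-304 - 347/58) - 329 = -17979/58 - 329 = -37061/58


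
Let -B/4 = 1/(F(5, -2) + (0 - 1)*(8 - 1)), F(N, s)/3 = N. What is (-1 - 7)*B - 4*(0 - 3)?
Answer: 16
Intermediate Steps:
F(N, s) = 3*N
B = -½ (B = -4/(3*5 + (0 - 1)*(8 - 1)) = -4/(15 - 1*7) = -4/(15 - 7) = -4/8 = -4*⅛ = -½ ≈ -0.50000)
(-1 - 7)*B - 4*(0 - 3) = (-1 - 7)*(-½) - 4*(0 - 3) = -8*(-½) - 4*(-3) = 4 + 12 = 16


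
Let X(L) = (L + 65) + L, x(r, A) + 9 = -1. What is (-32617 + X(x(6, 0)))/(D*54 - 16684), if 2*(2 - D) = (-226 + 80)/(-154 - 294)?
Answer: 7296128/3714995 ≈ 1.9640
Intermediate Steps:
x(r, A) = -10 (x(r, A) = -9 - 1 = -10)
X(L) = 65 + 2*L (X(L) = (65 + L) + L = 65 + 2*L)
D = 823/448 (D = 2 - (-226 + 80)/(2*(-154 - 294)) = 2 - (-73)/(-448) = 2 - (-73)*(-1)/448 = 2 - ½*73/224 = 2 - 73/448 = 823/448 ≈ 1.8371)
(-32617 + X(x(6, 0)))/(D*54 - 16684) = (-32617 + (65 + 2*(-10)))/((823/448)*54 - 16684) = (-32617 + (65 - 20))/(22221/224 - 16684) = (-32617 + 45)/(-3714995/224) = -32572*(-224/3714995) = 7296128/3714995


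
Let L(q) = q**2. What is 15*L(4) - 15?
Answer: 225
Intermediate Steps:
15*L(4) - 15 = 15*4**2 - 15 = 15*16 - 15 = 240 - 15 = 225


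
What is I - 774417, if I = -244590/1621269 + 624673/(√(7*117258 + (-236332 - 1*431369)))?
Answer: -13500414191/17433 + 624673*√153105/153105 ≈ -7.7282e+5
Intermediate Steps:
I = -2630/17433 + 624673*√153105/153105 (I = -244590*1/1621269 + 624673/(√(820806 + (-236332 - 431369))) = -2630/17433 + 624673/(√(820806 - 667701)) = -2630/17433 + 624673/(√153105) = -2630/17433 + 624673*(√153105/153105) = -2630/17433 + 624673*√153105/153105 ≈ 1596.3)
I - 774417 = (-2630/17433 + 624673*√153105/153105) - 774417 = -13500414191/17433 + 624673*√153105/153105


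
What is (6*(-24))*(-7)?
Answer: 1008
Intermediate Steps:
(6*(-24))*(-7) = -144*(-7) = 1008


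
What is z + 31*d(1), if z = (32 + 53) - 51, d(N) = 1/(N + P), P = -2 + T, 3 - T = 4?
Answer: 37/2 ≈ 18.500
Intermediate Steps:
T = -1 (T = 3 - 1*4 = 3 - 4 = -1)
P = -3 (P = -2 - 1 = -3)
d(N) = 1/(-3 + N) (d(N) = 1/(N - 3) = 1/(-3 + N))
z = 34 (z = 85 - 51 = 34)
z + 31*d(1) = 34 + 31/(-3 + 1) = 34 + 31/(-2) = 34 + 31*(-1/2) = 34 - 31/2 = 37/2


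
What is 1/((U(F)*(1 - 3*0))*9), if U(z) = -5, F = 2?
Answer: -1/45 ≈ -0.022222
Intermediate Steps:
1/((U(F)*(1 - 3*0))*9) = 1/(-5*(1 - 3*0)*9) = 1/(-5*(1 + 0)*9) = 1/(-5*1*9) = 1/(-5*9) = 1/(-45) = -1/45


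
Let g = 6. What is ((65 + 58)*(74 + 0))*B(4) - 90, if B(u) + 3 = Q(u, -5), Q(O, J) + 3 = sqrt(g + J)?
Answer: -45600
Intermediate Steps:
Q(O, J) = -3 + sqrt(6 + J)
B(u) = -5 (B(u) = -3 + (-3 + sqrt(6 - 5)) = -3 + (-3 + sqrt(1)) = -3 + (-3 + 1) = -3 - 2 = -5)
((65 + 58)*(74 + 0))*B(4) - 90 = ((65 + 58)*(74 + 0))*(-5) - 90 = (123*74)*(-5) - 90 = 9102*(-5) - 90 = -45510 - 90 = -45600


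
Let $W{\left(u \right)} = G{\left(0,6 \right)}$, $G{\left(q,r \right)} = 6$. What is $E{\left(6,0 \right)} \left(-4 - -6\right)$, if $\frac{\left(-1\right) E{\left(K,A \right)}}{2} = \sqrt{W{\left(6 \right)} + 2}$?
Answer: $- 8 \sqrt{2} \approx -11.314$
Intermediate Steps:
$W{\left(u \right)} = 6$
$E{\left(K,A \right)} = - 4 \sqrt{2}$ ($E{\left(K,A \right)} = - 2 \sqrt{6 + 2} = - 2 \sqrt{8} = - 2 \cdot 2 \sqrt{2} = - 4 \sqrt{2}$)
$E{\left(6,0 \right)} \left(-4 - -6\right) = - 4 \sqrt{2} \left(-4 - -6\right) = - 4 \sqrt{2} \left(-4 + 6\right) = - 4 \sqrt{2} \cdot 2 = - 8 \sqrt{2}$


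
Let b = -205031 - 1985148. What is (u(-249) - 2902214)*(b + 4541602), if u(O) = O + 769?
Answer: -6823110010562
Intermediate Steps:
b = -2190179
u(O) = 769 + O
(u(-249) - 2902214)*(b + 4541602) = ((769 - 249) - 2902214)*(-2190179 + 4541602) = (520 - 2902214)*2351423 = -2901694*2351423 = -6823110010562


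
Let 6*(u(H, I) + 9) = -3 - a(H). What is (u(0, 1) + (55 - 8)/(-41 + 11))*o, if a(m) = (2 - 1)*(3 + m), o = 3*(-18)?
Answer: 3123/5 ≈ 624.60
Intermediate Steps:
o = -54
a(m) = 3 + m (a(m) = 1*(3 + m) = 3 + m)
u(H, I) = -10 - H/6 (u(H, I) = -9 + (-3 - (3 + H))/6 = -9 + (-3 + (-3 - H))/6 = -9 + (-6 - H)/6 = -9 + (-1 - H/6) = -10 - H/6)
(u(0, 1) + (55 - 8)/(-41 + 11))*o = ((-10 - ⅙*0) + (55 - 8)/(-41 + 11))*(-54) = ((-10 + 0) + 47/(-30))*(-54) = (-10 + 47*(-1/30))*(-54) = (-10 - 47/30)*(-54) = -347/30*(-54) = 3123/5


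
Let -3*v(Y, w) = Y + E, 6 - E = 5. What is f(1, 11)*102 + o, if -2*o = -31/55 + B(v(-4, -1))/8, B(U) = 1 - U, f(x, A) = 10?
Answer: 112231/110 ≈ 1020.3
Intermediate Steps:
E = 1 (E = 6 - 1*5 = 6 - 5 = 1)
v(Y, w) = -⅓ - Y/3 (v(Y, w) = -(Y + 1)/3 = -(1 + Y)/3 = -⅓ - Y/3)
o = 31/110 (o = -(-31/55 + (1 - (-⅓ - ⅓*(-4)))/8)/2 = -(-31*1/55 + (1 - (-⅓ + 4/3))*(⅛))/2 = -(-31/55 + (1 - 1*1)*(⅛))/2 = -(-31/55 + (1 - 1)*(⅛))/2 = -(-31/55 + 0*(⅛))/2 = -(-31/55 + 0)/2 = -½*(-31/55) = 31/110 ≈ 0.28182)
f(1, 11)*102 + o = 10*102 + 31/110 = 1020 + 31/110 = 112231/110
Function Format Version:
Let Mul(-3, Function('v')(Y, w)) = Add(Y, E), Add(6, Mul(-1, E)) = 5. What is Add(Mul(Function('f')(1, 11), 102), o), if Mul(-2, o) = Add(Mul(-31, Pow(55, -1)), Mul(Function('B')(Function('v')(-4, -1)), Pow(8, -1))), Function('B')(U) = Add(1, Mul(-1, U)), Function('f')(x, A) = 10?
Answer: Rational(112231, 110) ≈ 1020.3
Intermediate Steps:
E = 1 (E = Add(6, Mul(-1, 5)) = Add(6, -5) = 1)
Function('v')(Y, w) = Add(Rational(-1, 3), Mul(Rational(-1, 3), Y)) (Function('v')(Y, w) = Mul(Rational(-1, 3), Add(Y, 1)) = Mul(Rational(-1, 3), Add(1, Y)) = Add(Rational(-1, 3), Mul(Rational(-1, 3), Y)))
o = Rational(31, 110) (o = Mul(Rational(-1, 2), Add(Mul(-31, Pow(55, -1)), Mul(Add(1, Mul(-1, Add(Rational(-1, 3), Mul(Rational(-1, 3), -4)))), Pow(8, -1)))) = Mul(Rational(-1, 2), Add(Mul(-31, Rational(1, 55)), Mul(Add(1, Mul(-1, Add(Rational(-1, 3), Rational(4, 3)))), Rational(1, 8)))) = Mul(Rational(-1, 2), Add(Rational(-31, 55), Mul(Add(1, Mul(-1, 1)), Rational(1, 8)))) = Mul(Rational(-1, 2), Add(Rational(-31, 55), Mul(Add(1, -1), Rational(1, 8)))) = Mul(Rational(-1, 2), Add(Rational(-31, 55), Mul(0, Rational(1, 8)))) = Mul(Rational(-1, 2), Add(Rational(-31, 55), 0)) = Mul(Rational(-1, 2), Rational(-31, 55)) = Rational(31, 110) ≈ 0.28182)
Add(Mul(Function('f')(1, 11), 102), o) = Add(Mul(10, 102), Rational(31, 110)) = Add(1020, Rational(31, 110)) = Rational(112231, 110)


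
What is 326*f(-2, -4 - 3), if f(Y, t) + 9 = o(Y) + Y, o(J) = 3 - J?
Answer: -1956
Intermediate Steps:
f(Y, t) = -6 (f(Y, t) = -9 + ((3 - Y) + Y) = -9 + 3 = -6)
326*f(-2, -4 - 3) = 326*(-6) = -1956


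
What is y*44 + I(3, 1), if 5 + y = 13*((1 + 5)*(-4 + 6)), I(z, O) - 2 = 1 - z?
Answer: 6644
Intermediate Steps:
I(z, O) = 3 - z (I(z, O) = 2 + (1 - z) = 3 - z)
y = 151 (y = -5 + 13*((1 + 5)*(-4 + 6)) = -5 + 13*(6*2) = -5 + 13*12 = -5 + 156 = 151)
y*44 + I(3, 1) = 151*44 + (3 - 1*3) = 6644 + (3 - 3) = 6644 + 0 = 6644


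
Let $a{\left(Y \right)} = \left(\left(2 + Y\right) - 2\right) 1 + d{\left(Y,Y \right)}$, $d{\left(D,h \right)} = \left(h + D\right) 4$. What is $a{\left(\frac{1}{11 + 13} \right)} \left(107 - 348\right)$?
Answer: $- \frac{723}{8} \approx -90.375$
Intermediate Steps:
$d{\left(D,h \right)} = 4 D + 4 h$ ($d{\left(D,h \right)} = \left(D + h\right) 4 = 4 D + 4 h$)
$a{\left(Y \right)} = 9 Y$ ($a{\left(Y \right)} = \left(\left(2 + Y\right) - 2\right) 1 + \left(4 Y + 4 Y\right) = Y 1 + 8 Y = Y + 8 Y = 9 Y$)
$a{\left(\frac{1}{11 + 13} \right)} \left(107 - 348\right) = \frac{9}{11 + 13} \left(107 - 348\right) = \frac{9}{24} \left(-241\right) = 9 \cdot \frac{1}{24} \left(-241\right) = \frac{3}{8} \left(-241\right) = - \frac{723}{8}$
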